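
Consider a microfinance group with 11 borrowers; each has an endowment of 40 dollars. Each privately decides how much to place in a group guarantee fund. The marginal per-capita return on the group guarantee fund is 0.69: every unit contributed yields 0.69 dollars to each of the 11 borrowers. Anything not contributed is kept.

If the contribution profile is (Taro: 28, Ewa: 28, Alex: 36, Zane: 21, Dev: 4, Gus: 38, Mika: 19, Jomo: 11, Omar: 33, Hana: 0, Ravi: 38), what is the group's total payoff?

2127.04 dollars

Total contributed: 28 + 28 + 36 + 21 + 4 + 38 + 19 + 11 + 33 + 0 + 38 = 256; total kept: 11 × 40 − 256 = 184.
The group guarantee fund pays out 0.69 × 11 × 256 = 1943.04 in aggregate.
Group total = 184 + 1943.04 = 2127.04.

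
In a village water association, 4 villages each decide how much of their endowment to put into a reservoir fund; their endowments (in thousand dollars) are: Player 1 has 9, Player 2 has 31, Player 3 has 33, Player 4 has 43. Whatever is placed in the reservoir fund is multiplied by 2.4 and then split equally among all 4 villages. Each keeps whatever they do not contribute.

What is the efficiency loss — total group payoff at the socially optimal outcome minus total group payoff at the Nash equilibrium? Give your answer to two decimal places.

162.40 thousand dollars

The private return per contributed unit is 2.4/4 = 0.6000 < 1 for every player regardless of endowment, so the Nash equilibrium is zero contribution and the group total is Σ E_j = 9 + 31 + 33 + 43 = 116.
Each contributed unit returns 2.400 to the group, so the social optimum is full contribution by everyone: group total = 2.400 × 116 = 278.40.
Efficiency loss = (2.400 − 1) × 116 = 162.40.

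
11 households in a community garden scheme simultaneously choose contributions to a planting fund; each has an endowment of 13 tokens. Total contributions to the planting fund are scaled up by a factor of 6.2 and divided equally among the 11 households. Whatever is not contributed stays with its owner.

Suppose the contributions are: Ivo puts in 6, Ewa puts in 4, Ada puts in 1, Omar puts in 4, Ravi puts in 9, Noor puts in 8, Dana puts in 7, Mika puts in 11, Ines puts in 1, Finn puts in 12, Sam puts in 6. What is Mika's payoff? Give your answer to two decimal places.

Total contributed: 6 + 4 + 1 + 4 + 9 + 8 + 7 + 11 + 1 + 12 + 6 = 69.
Each receives 6.2 × 69 / 11 = 38.89 from the planting fund.
Mika keeps 13 − 11 = 2, so Mika's payoff is 2 + 38.89 = 40.89.

40.89 tokens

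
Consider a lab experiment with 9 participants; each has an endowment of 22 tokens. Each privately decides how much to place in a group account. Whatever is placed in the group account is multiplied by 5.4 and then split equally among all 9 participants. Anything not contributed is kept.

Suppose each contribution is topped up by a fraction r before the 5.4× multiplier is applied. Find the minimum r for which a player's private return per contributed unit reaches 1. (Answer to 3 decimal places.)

0.667

With matching at rate r, one contributed unit becomes (1 + r) in the group account and returns 5.4 × (1 + r) / 9 to the contributor.
Setting this equal to 1: 1 + r = 9/5.4 = 1.6667.
So the minimum matching rate is r = 1.6667 − 1 = 0.667.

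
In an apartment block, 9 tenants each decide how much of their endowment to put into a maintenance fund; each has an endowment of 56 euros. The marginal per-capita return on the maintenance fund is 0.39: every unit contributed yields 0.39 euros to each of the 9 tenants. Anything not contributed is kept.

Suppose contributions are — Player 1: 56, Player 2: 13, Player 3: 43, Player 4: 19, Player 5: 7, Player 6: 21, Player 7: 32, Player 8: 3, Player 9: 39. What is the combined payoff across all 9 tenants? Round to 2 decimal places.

Total contributed: 56 + 13 + 43 + 19 + 7 + 21 + 32 + 3 + 39 = 233; total kept: 9 × 56 − 233 = 271.
The maintenance fund pays out 0.39 × 9 × 233 = 817.83 in aggregate.
Group total = 271 + 817.83 = 1088.83.

1088.83 euros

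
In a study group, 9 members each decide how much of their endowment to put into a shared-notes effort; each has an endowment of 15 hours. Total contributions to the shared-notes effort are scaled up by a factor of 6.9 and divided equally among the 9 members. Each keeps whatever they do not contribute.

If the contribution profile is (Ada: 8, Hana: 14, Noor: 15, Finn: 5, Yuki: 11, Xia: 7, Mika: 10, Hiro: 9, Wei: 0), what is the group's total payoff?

601.10 hours

Total contributed: 8 + 14 + 15 + 5 + 11 + 7 + 10 + 9 + 0 = 79; total kept: 9 × 15 − 79 = 56.
The shared-notes effort pays out 6.9 × 79 = 545.10 in aggregate.
Group total = 56 + 545.10 = 601.10.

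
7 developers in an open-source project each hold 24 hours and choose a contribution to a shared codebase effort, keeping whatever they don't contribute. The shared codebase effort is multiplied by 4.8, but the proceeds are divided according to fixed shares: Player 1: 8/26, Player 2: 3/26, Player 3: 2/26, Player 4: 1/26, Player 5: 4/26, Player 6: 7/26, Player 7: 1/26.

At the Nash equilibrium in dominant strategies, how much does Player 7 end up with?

32.86 hours

Player j's private return per contributed unit is 4.8 × (j's share). Contributing is weakly dominant for j when that share is at least 1/4.8 = 0.2083, and contributing 0 is dominant otherwise.
Player 1 and Player 6 clear that bar, contributing 24 each; the remaining 5 contribute 0. Total contributed: 48.
Player 7 keeps 24 and receives 4.8 × 48 × 1/26 = 8.86 from the shared codebase effort, for a payoff of 32.86.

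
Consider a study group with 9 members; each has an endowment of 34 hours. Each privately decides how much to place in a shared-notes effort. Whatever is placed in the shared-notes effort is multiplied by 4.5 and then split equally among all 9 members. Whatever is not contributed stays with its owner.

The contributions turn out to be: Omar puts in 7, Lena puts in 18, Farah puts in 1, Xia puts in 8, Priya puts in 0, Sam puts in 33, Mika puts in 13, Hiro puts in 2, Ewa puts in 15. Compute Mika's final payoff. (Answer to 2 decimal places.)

Total contributed: 7 + 18 + 1 + 8 + 0 + 33 + 13 + 2 + 15 = 97.
Each receives 4.5 × 97 / 9 = 48.50 from the shared-notes effort.
Mika keeps 34 − 13 = 21, so Mika's payoff is 21 + 48.50 = 69.50.

69.50 hours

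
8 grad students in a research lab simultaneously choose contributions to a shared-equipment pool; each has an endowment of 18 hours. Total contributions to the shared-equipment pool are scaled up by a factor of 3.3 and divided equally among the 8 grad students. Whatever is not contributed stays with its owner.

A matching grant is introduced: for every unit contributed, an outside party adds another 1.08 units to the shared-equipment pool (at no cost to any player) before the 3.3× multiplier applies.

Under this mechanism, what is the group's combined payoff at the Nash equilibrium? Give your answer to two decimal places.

144.00 hours

Even with the mechanism, each unit contributed returns only 3.3 × 2.08 / 8 = 0.8580 per unit of net cost, so contributing nothing is still dominant.
At the Nash equilibrium no one contributes; group total payoff = 8 × 18 = 144.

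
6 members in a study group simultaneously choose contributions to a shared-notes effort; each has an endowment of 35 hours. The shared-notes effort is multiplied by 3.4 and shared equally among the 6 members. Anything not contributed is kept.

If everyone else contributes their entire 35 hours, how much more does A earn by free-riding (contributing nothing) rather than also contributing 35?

15.17 hours

Switching from a contribution of 35 to 0 lets A keep an extra 35 hours, but lowers the shared-notes effort by 35, which costs A their own share of that drop: 3.4/6 × 35 = 19.83.
Net gain = 35 − 19.83 = 15.17. The private return per contributed unit (0.5667) is below 1, so free-riding is indeed the best response regardless of what the others do.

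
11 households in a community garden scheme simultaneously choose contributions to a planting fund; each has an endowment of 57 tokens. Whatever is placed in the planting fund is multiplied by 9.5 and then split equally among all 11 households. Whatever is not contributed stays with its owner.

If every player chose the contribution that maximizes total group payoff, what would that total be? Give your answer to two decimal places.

5956.50 tokens

Each contributed unit returns 9.500 to the group as a whole (0.8636 to each of 11 players), which exceeds 1, so the social optimum is full contribution: group total = 9.500 × 627 = 5956.50.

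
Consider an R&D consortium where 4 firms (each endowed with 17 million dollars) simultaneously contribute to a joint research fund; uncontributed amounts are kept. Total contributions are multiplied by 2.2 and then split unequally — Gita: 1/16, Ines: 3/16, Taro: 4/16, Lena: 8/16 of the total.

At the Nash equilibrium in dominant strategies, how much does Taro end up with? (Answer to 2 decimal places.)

26.35 million dollars

For player j, contributing a unit is worthwhile iff 2.2 × (j's share) ≥ 1, i.e. iff j's share is at least 0.4545.
Lena alone (share 8/16) is above the threshold, contributing 17; the remaining 3 contribute 0. Total contributed: 17.
Taro keeps 17 and receives 2.2 × 17 × 4/16 = 9.35 from the joint research fund, for a payoff of 26.35.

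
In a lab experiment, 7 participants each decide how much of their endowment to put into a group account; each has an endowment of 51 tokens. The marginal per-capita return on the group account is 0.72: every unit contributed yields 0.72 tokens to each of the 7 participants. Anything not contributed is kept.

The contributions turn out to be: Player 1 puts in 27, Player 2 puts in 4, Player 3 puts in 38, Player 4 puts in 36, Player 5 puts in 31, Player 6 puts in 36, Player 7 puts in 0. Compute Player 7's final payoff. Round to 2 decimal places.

174.84 tokens

Total contributed: 27 + 4 + 38 + 36 + 31 + 36 + 0 = 172.
Each receives 0.72 × 172 = 123.84 from the group account.
Player 7 keeps 51 − 0 = 51, so Player 7's payoff is 51 + 123.84 = 174.84.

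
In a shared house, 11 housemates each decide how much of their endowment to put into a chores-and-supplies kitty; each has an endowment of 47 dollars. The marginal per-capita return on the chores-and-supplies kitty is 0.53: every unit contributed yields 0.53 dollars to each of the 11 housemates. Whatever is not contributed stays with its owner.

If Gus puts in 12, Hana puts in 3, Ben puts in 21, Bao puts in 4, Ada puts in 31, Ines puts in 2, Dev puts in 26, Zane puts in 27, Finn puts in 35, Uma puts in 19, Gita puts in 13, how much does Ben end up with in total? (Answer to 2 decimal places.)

128.29 dollars

Total contributed: 12 + 3 + 21 + 4 + 31 + 2 + 26 + 27 + 35 + 19 + 13 = 193.
Each receives 0.53 × 193 = 102.29 from the chores-and-supplies kitty.
Ben keeps 47 − 21 = 26, so Ben's payoff is 26 + 102.29 = 128.29.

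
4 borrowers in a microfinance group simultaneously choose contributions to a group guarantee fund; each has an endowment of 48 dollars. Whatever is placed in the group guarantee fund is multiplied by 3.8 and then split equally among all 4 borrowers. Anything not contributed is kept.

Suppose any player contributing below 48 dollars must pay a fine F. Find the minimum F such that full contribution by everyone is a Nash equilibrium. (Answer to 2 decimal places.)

Given the others contribute fully, the best deviation is to contribute 0 (any partial contribution still incurs the fine and gives up units whose private return 0.9500 is below 1).
Deviating from 48 to 0 saves 48 dollars but forfeits the deviator's share of the drop in the group guarantee fund: 3.8/4 × 48 = 45.60.
So the deviation gain is 48 − 45.60 = 2.40, and the fine must be at least 2.40 dollars to wipe it out.

2.40 dollars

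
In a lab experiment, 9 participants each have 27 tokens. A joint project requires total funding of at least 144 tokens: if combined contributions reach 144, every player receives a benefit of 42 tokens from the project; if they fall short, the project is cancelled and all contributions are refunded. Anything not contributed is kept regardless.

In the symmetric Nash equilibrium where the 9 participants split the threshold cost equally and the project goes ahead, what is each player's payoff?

Equal share of the threshold: 144/9 = 16.
At this profile no one gains by cutting their contribution: any cut drops the total below 144, the project is cancelled, contributions are refunded, and the deviator ends with 27, which is less than 27 − 16 + 42 = 53. Contributing more than 16 just wastes the excess. So contributing exactly 16 is a best response.
Each player's payoff: 27 − 16 + 42 = 53.

53 tokens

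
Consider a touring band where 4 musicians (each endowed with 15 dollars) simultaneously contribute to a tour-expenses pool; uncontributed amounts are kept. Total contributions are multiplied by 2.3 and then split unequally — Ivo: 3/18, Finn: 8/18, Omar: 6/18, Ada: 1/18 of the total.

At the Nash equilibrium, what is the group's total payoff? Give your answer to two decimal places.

For player j, contributing a unit is worthwhile iff 2.3 × (j's share) ≥ 1, i.e. iff j's share is at least 0.4348.
The only share above 0.4348 is Finn's 8/18, contributing 15; the remaining 3 contribute 0. Total contributed: 15.
The tour-expenses pool pays out 2.3 × 15 = 34.50 in total (split across the unequal shares, but the aggregate is all that matters for the group sum).
The 3 free-riders keep 15 each, adding 45. Group total = 45 + 34.50 = 79.50.

79.50 dollars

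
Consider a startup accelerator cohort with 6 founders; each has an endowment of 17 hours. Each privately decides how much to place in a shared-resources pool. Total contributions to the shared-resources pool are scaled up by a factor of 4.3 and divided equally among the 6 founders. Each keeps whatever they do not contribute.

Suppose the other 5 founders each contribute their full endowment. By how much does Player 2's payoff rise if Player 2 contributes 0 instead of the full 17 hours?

4.82 hours

Switching from a contribution of 17 to 0 lets Player 2 keep an extra 17 hours, but lowers the shared-resources pool by 17, which costs Player 2 their own share of that drop: 4.3/6 × 17 = 12.18.
Net gain = 17 − 12.18 = 4.82. The private return per contributed unit (0.7167) is below 1, so free-riding is indeed the best response regardless of what the others do.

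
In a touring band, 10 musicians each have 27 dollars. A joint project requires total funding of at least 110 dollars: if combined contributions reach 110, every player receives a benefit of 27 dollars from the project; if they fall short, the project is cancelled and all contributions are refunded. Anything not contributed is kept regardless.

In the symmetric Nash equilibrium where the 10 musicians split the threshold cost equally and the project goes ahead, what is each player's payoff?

43 dollars

Equal share of the threshold: 110/10 = 11.
At this profile no one gains by cutting their contribution: any cut drops the total below 110, the project is cancelled, contributions are refunded, and the deviator ends with 27, which is less than 27 − 11 + 27 = 43. Contributing more than 11 just wastes the excess. So contributing exactly 11 is a best response.
Each player's payoff: 27 − 11 + 27 = 43.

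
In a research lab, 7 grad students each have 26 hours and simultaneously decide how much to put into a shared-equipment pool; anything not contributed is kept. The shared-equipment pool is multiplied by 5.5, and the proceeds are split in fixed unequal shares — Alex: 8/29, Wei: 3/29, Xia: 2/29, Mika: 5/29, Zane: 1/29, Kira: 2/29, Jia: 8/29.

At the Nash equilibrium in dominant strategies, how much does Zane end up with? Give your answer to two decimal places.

35.86 hours

Player j's private return per contributed unit is 5.5 × (j's share). Contributing is weakly dominant for j when that share is at least 1/5.5 = 0.1818, and contributing 0 is dominant otherwise.
Alex and Jia are above the threshold, contributing 26 each; the remaining 5 contribute 0. Total contributed: 52.
Zane keeps 26 and receives 5.5 × 52 × 1/29 = 9.86 from the shared-equipment pool, for a payoff of 35.86.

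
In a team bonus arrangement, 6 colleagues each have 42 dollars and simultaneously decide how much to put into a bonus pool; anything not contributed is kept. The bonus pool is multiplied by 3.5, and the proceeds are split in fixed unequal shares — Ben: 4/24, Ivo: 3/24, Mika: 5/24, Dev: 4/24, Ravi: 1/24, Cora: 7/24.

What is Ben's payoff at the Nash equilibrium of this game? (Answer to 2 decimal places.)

66.50 dollars

A player with share s gets back 3.5·s per unit contributed, so full contribution is dominant for anyone with s > 1/3.5 = 0.2857 and zero contribution is dominant for anyone below.
Only Cora (7/24) clears that bar, contributing 42; the remaining 5 contribute 0. Total contributed: 42.
Ben keeps 42 and receives 3.5 × 42 × 4/24 = 24.50 from the bonus pool, for a payoff of 66.50.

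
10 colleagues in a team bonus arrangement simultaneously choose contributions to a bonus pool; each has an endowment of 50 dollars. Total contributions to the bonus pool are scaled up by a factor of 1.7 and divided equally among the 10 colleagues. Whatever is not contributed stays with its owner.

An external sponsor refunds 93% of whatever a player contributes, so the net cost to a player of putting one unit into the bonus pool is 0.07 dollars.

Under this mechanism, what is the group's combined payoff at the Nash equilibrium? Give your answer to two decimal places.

The effective private return per unit is now (1.7/10) / 0.07 = 2.4286 > 1, so every player's dominant strategy flips to full contribution.
So the Nash equilibrium is full contribution by all 10; the group earns 10 × (50 × 0.93 + 1.7 × 50) = 1315.00.

1315.00 dollars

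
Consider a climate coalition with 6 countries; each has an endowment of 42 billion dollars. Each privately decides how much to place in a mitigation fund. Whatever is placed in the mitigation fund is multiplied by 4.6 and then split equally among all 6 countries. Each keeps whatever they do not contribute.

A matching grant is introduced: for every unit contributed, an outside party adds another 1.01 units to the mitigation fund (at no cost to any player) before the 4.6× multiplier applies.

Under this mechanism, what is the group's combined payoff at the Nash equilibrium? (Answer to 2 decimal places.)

2329.99 billion dollars

Under the mechanism each unit contributed yields 4.6 × 2.01 / 6 = 1.5410 back to its contributor per unit of net cost, which exceeds 1, making full contribution the dominant choice for everyone.
So the Nash equilibrium is full contribution by all 6; the group earns 4.6 × 2.01 × 252 = 2329.99.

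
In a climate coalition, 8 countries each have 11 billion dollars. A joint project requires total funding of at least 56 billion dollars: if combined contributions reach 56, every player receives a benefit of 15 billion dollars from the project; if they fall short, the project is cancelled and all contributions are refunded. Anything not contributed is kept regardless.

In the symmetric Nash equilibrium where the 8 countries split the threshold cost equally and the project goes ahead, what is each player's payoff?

Equal share of the threshold: 56/8 = 7.
At this profile no one gains by cutting their contribution: any cut drops the total below 56, the project is cancelled, contributions are refunded, and the deviator ends with 11, which is less than 11 − 7 + 15 = 19. Contributing more than 7 just wastes the excess. So contributing exactly 7 is a best response.
Each player's payoff: 11 − 7 + 15 = 19.

19 billion dollars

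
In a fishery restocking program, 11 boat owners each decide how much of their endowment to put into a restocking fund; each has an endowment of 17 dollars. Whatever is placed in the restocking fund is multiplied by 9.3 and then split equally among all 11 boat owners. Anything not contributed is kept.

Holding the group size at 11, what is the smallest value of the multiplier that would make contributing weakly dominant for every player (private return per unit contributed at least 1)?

A contributed unit returns (multiplier)/11 to its contributor.
This reaches 1 exactly when the multiplier is 11.

11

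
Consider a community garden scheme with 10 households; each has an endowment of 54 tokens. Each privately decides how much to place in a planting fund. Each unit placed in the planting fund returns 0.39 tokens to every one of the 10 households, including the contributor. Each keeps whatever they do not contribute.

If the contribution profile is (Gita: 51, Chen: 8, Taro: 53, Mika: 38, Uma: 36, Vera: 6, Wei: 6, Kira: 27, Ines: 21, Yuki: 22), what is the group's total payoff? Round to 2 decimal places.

Total contributed: 51 + 8 + 53 + 38 + 36 + 6 + 6 + 27 + 21 + 22 = 268; total kept: 10 × 54 − 268 = 272.
The planting fund pays out 0.39 × 10 × 268 = 1045.20 in aggregate.
Group total = 272 + 1045.20 = 1317.20.

1317.20 tokens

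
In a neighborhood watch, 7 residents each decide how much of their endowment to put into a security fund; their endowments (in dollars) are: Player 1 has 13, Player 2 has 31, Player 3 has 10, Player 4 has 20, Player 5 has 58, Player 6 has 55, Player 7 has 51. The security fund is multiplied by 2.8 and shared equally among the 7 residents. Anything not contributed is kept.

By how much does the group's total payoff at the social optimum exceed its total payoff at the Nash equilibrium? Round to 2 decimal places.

428.40 dollars

The private return per contributed unit is 2.8/7 = 0.4000 < 1 for every player regardless of endowment, so the Nash equilibrium is zero contribution and the group total is Σ E_j = 13 + 31 + 10 + 20 + 58 + 55 + 51 = 238.
Each contributed unit returns 2.800 to the group, so the social optimum is full contribution by everyone: group total = 2.800 × 238 = 666.40.
Efficiency loss = (2.800 − 1) × 238 = 428.40.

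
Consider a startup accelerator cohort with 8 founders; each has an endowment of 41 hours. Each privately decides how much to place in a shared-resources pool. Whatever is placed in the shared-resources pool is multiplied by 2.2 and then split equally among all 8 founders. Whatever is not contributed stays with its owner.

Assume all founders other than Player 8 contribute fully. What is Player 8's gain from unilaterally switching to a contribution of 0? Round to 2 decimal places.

Switching from a contribution of 41 to 0 lets Player 8 keep an extra 41 hours, but lowers the shared-resources pool by 41, which costs Player 8 their own share of that drop: 2.2/8 × 41 = 11.27.
Net gain = 41 − 11.27 = 29.73. The private return per contributed unit (0.2750) is below 1, so free-riding is indeed the best response regardless of what the others do.

29.73 hours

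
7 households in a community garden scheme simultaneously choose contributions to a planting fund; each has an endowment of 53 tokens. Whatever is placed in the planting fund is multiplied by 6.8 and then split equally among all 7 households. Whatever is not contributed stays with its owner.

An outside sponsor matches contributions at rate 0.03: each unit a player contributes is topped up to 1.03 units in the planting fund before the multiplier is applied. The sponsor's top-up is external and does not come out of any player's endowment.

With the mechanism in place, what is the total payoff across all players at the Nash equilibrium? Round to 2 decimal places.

Under the mechanism each unit contributed yields 6.8 × 1.03 / 7 = 1.0006 back to its contributor per unit of net cost, which exceeds 1, making full contribution the dominant choice for everyone.
So the Nash equilibrium is full contribution by all 7; the group earns 6.8 × 1.03 × 371 = 2598.48.

2598.48 tokens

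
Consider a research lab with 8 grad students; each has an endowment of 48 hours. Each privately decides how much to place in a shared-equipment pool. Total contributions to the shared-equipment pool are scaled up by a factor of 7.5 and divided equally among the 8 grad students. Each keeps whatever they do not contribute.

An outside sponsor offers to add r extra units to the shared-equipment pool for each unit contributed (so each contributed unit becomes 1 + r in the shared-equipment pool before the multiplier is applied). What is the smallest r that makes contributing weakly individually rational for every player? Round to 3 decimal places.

0.067

With matching at rate r, one contributed unit becomes (1 + r) in the shared-equipment pool and returns 7.5 × (1 + r) / 8 to the contributor.
Setting this equal to 1: 1 + r = 8/7.5 = 1.0667.
So the minimum matching rate is r = 1.0667 − 1 = 0.067.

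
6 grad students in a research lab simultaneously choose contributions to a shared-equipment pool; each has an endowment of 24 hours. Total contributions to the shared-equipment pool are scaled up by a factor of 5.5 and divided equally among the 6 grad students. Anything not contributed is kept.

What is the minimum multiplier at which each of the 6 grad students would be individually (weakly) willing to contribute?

6

A contributed unit returns (multiplier)/6 to its contributor.
This reaches 1 exactly when the multiplier is 6.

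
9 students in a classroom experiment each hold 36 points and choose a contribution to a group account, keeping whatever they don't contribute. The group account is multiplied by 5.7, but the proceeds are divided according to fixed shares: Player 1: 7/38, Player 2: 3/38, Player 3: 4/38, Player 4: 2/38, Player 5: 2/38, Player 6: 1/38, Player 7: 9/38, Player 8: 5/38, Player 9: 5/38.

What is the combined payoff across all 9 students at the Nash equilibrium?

662.40 points

Player j's private return per contributed unit is 5.7 × (j's share). Contributing is weakly dominant for j when that share is at least 1/5.7 = 0.1754, and contributing 0 is dominant otherwise.
Player 1 and Player 7 clear that bar, contributing 36 each; the remaining 7 contribute 0. Total contributed: 72.
The group account pays out 5.7 × 72 = 410.40 in total (split across the unequal shares, but the aggregate is all that matters for the group sum).
The 7 free-riders keep 36 each, adding 252. Group total = 252 + 410.40 = 662.40.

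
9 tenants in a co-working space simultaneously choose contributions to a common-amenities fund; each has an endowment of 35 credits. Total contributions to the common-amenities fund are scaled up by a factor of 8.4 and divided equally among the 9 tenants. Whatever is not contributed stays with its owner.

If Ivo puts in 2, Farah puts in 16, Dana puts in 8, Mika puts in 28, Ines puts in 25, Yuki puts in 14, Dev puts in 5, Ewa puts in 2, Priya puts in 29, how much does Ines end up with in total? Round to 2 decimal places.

Total contributed: 2 + 16 + 8 + 28 + 25 + 14 + 5 + 2 + 29 = 129.
Each receives 8.4 × 129 / 9 = 120.40 from the common-amenities fund.
Ines keeps 35 − 25 = 10, so Ines's payoff is 10 + 120.40 = 130.40.

130.40 credits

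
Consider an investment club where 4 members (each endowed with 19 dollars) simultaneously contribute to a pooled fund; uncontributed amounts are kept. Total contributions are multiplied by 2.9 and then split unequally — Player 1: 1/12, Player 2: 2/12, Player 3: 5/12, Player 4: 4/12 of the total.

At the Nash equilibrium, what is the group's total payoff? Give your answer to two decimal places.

112.10 dollars

Player j's private return per contributed unit is 2.9 × (j's share). Contributing is weakly dominant for j when that share is at least 1/2.9 = 0.3448, and contributing 0 is dominant otherwise.
Player 3 alone (share 5/12) is above the threshold, contributing 19; the remaining 3 contribute 0. Total contributed: 19.
The pooled fund pays out 2.9 × 19 = 55.10 in total (split across the unequal shares, but the aggregate is all that matters for the group sum).
The 3 free-riders keep 19 each, adding 57. Group total = 57 + 55.10 = 112.10.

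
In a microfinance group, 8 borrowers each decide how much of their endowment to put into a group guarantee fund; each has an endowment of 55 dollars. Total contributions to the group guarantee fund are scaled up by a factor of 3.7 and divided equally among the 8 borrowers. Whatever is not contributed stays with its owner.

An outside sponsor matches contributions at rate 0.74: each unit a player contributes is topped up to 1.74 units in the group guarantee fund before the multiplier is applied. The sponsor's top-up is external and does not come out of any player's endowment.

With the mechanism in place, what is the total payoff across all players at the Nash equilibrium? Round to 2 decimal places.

440.00 dollars

The effective private return is 3.7 × 1.74 / 8 = 0.8048, which is still under 1, so the mechanism doesn't change anyone's dominant strategy: zero contribution.
Everyone keeps their endowment and the group total is 8 × 55 = 440.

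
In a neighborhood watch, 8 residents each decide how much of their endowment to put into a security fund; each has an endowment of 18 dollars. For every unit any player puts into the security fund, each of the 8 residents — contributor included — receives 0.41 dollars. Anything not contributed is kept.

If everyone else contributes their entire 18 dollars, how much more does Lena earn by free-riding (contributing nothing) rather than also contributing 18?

Switching from a contribution of 18 to 0 lets Lena keep an extra 18 dollars, but lowers the security fund by 18, which costs Lena their own share of that drop: 0.41 × 18 = 7.38.
Net gain = 18 − 7.38 = 10.62. The private return per contributed unit (0.41) is below 1, so free-riding is indeed the best response regardless of what the others do.

10.62 dollars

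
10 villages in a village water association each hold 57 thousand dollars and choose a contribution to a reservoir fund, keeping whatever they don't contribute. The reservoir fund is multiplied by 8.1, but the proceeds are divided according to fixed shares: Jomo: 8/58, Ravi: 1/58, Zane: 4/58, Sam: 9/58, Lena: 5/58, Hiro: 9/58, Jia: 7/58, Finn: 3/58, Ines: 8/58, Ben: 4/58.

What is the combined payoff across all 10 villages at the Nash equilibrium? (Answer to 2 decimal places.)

For player j, contributing a unit is worthwhile iff 8.1 × (j's share) ≥ 1, i.e. iff j's share is at least 0.1235.
The shares above 0.1235 belong to Jomo, Sam, Hiro and Ines, contributing 57 each; the remaining 6 contribute 0. Total contributed: 228.
The reservoir fund pays out 8.1 × 228 = 1846.80 in total (split across the unequal shares, but the aggregate is all that matters for the group sum).
The 6 free-riders keep 57 each, adding 342. Group total = 342 + 1846.80 = 2188.80.

2188.80 thousand dollars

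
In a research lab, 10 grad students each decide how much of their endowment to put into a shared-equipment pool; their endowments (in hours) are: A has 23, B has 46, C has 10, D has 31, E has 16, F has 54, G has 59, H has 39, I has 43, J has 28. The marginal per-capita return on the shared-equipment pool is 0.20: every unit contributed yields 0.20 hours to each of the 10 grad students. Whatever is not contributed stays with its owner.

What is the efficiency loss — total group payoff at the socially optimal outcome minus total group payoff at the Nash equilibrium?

The private return per contributed unit is 0.20 < 1 for everyone, so the Nash equilibrium is zero contribution and the group total is Σ E_j = 23 + 46 + 10 + 31 + 16 + 54 + 59 + 39 + 43 + 28 = 349.
Each contributed unit returns 2.000 to the group, so the social optimum is full contribution by everyone: group total = 2.000 × 349 = 698.00.
Efficiency loss = (2.000 − 1) × 349 = 349.00.

349.00 hours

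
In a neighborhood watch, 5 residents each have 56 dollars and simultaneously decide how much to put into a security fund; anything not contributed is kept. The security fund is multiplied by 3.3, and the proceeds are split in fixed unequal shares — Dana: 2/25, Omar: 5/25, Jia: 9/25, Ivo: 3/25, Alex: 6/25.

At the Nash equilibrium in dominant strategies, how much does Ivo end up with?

78.18 dollars

A player with share s gets back 3.3·s per unit contributed, so full contribution is dominant for anyone with s > 1/3.3 = 0.3030 and zero contribution is dominant for anyone below.
The only share above 0.3030 is Jia's 9/25, contributing 56; the remaining 4 contribute 0. Total contributed: 56.
Ivo keeps 56 and receives 3.3 × 56 × 3/25 = 22.18 from the security fund, for a payoff of 78.18.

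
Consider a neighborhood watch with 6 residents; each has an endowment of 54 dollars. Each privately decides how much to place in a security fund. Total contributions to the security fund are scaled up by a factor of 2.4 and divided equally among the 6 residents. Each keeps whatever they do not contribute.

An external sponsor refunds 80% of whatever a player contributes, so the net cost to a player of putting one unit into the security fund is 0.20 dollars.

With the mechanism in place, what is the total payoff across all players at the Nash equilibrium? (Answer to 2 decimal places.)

1036.80 dollars

Under the mechanism each unit contributed yields (2.4/6) / 0.20 = 2.0000 back to its contributor per unit of net cost, which exceeds 1, making full contribution the dominant choice for everyone.
So the Nash equilibrium is full contribution by all 6; the group earns 6 × (54 × 0.80 + 2.4 × 54) = 1036.80.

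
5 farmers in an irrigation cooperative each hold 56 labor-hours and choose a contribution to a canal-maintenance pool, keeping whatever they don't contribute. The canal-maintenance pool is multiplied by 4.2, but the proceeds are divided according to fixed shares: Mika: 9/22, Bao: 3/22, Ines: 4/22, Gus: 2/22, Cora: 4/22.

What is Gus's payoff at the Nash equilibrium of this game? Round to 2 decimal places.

A player with share s gets back 4.2·s per unit contributed, so full contribution is dominant for anyone with s > 1/4.2 = 0.2381 and zero contribution is dominant for anyone below.
The only share above 0.2381 is Mika's 9/22, contributing 56; the remaining 4 contribute 0. Total contributed: 56.
Gus keeps 56 and receives 4.2 × 56 × 2/22 = 21.38 from the canal-maintenance pool, for a payoff of 77.38.

77.38 labor-hours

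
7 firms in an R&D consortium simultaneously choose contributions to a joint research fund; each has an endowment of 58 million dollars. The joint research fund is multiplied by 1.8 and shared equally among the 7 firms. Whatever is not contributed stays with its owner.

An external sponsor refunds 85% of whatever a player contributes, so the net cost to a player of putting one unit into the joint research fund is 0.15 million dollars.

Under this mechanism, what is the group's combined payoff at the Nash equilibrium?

1075.90 million dollars

The effective private return per unit is now (1.8/7) / 0.15 = 1.7143 > 1, so every player's dominant strategy flips to full contribution.
So the Nash equilibrium is full contribution by all 7; the group earns 7 × (58 × 0.85 + 1.8 × 58) = 1075.90.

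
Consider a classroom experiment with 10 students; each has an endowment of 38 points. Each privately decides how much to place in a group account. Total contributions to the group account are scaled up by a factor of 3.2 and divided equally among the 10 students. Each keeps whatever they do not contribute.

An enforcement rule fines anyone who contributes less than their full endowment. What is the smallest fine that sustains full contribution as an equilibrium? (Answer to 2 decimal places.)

Given the others contribute fully, the best deviation is to contribute 0 (any partial contribution still incurs the fine and gives up units whose private return 0.3200 is below 1).
Deviating from 38 to 0 saves 38 points but forfeits the deviator's share of the drop in the group account: 3.2/10 × 38 = 12.16.
So the deviation gain is 38 − 12.16 = 25.84, and the fine must be at least 25.84 points to wipe it out.

25.84 points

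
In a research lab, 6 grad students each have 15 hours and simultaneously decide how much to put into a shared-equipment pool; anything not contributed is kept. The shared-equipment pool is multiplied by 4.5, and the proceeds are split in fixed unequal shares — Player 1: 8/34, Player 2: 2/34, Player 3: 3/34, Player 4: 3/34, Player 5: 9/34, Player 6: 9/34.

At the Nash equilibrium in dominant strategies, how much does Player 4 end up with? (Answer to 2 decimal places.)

32.87 hours

Each unit j contributes comes back to j as 4.5 × (j's share), so j prefers to contribute only if that share exceeds 1/4.5 = 0.2222; otherwise keeping the unit dominates.
Player 1, Player 5 and Player 6 clear that bar, contributing 15 each; the remaining 3 contribute 0. Total contributed: 45.
Player 4 keeps 15 and receives 4.5 × 45 × 3/34 = 17.87 from the shared-equipment pool, for a payoff of 32.87.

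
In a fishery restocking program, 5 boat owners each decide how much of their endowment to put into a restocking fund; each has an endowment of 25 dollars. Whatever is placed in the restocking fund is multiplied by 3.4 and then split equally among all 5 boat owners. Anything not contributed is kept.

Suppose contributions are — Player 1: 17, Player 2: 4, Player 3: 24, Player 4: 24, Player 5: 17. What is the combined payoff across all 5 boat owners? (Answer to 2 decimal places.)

Total contributed: 17 + 4 + 24 + 24 + 17 = 86; total kept: 5 × 25 − 86 = 39.
The restocking fund pays out 3.4 × 86 = 292.40 in aggregate.
Group total = 39 + 292.40 = 331.40.

331.40 dollars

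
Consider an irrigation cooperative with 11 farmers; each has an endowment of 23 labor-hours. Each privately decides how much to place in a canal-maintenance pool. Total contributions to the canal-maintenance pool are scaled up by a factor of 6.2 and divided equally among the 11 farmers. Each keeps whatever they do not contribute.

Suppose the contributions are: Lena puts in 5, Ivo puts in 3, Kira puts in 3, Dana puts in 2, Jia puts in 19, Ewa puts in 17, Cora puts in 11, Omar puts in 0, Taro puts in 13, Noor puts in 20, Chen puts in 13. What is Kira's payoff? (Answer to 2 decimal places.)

79.75 labor-hours

Total contributed: 5 + 3 + 3 + 2 + 19 + 17 + 11 + 0 + 13 + 20 + 13 = 106.
Each receives 6.2 × 106 / 11 = 59.75 from the canal-maintenance pool.
Kira keeps 23 − 3 = 20, so Kira's payoff is 20 + 59.75 = 79.75.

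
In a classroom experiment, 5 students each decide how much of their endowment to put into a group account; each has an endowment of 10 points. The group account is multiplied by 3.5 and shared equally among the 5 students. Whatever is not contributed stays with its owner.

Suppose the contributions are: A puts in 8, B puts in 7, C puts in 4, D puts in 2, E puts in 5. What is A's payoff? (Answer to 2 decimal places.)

Total contributed: 8 + 7 + 4 + 2 + 5 = 26.
Each receives 3.5 × 26 / 5 = 18.20 from the group account.
A keeps 10 − 8 = 2, so A's payoff is 2 + 18.20 = 20.20.

20.20 points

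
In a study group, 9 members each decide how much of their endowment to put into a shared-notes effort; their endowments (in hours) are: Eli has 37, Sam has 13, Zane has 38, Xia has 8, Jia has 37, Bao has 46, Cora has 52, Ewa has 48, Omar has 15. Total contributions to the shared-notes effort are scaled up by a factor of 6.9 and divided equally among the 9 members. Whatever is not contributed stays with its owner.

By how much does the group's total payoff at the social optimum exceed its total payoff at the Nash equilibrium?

The private return per contributed unit is 6.9/9 = 0.7667 < 1 for every player regardless of endowment, so the Nash equilibrium is zero contribution and the group total is Σ E_j = 37 + 13 + 38 + 8 + 37 + 46 + 52 + 48 + 15 = 294.
Each contributed unit returns 6.900 to the group, so the social optimum is full contribution by everyone: group total = 6.900 × 294 = 2028.60.
Efficiency loss = (6.900 − 1) × 294 = 1734.60.

1734.60 hours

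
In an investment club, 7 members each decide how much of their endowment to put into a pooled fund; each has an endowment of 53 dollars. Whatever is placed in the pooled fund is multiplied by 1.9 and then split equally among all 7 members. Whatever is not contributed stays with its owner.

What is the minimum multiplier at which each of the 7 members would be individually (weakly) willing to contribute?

7

A contributed unit returns (multiplier)/7 to its contributor.
This reaches 1 exactly when the multiplier is 7.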